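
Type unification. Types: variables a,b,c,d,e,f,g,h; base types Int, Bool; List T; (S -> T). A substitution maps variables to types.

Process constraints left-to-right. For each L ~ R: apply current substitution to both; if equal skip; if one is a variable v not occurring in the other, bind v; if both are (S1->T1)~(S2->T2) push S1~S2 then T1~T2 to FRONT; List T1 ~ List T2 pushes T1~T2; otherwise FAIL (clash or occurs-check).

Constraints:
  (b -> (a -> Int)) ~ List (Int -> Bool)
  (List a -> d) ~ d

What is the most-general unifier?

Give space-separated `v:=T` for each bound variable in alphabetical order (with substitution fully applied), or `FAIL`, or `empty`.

Answer: FAIL

Derivation:
step 1: unify (b -> (a -> Int)) ~ List (Int -> Bool)  [subst: {-} | 1 pending]
  clash: (b -> (a -> Int)) vs List (Int -> Bool)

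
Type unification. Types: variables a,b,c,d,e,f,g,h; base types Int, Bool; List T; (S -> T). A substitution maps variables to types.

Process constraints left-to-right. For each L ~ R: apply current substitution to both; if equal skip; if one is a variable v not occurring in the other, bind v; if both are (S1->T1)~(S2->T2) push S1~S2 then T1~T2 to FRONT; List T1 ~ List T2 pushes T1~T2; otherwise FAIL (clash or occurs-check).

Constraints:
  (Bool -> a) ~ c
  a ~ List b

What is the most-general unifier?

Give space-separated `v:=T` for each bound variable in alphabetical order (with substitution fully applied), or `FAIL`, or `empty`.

step 1: unify (Bool -> a) ~ c  [subst: {-} | 1 pending]
  bind c := (Bool -> a)
step 2: unify a ~ List b  [subst: {c:=(Bool -> a)} | 0 pending]
  bind a := List b

Answer: a:=List b c:=(Bool -> List b)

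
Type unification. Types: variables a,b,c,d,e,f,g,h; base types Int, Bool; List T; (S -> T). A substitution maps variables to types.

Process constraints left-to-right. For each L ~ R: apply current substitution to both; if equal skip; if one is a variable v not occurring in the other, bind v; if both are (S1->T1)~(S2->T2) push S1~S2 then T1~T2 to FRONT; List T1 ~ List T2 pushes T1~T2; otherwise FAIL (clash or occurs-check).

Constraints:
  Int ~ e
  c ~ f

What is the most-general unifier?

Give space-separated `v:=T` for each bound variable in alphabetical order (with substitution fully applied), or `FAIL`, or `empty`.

Answer: c:=f e:=Int

Derivation:
step 1: unify Int ~ e  [subst: {-} | 1 pending]
  bind e := Int
step 2: unify c ~ f  [subst: {e:=Int} | 0 pending]
  bind c := f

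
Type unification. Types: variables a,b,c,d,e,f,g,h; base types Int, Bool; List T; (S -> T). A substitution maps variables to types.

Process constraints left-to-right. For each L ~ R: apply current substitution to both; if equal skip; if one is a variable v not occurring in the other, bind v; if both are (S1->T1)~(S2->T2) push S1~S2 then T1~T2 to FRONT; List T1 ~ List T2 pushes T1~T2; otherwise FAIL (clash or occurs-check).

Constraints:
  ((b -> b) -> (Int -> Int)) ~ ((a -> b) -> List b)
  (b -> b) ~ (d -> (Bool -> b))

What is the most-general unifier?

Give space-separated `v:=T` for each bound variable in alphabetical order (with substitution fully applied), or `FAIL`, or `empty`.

Answer: FAIL

Derivation:
step 1: unify ((b -> b) -> (Int -> Int)) ~ ((a -> b) -> List b)  [subst: {-} | 1 pending]
  -> decompose arrow: push (b -> b)~(a -> b), (Int -> Int)~List b
step 2: unify (b -> b) ~ (a -> b)  [subst: {-} | 2 pending]
  -> decompose arrow: push b~a, b~b
step 3: unify b ~ a  [subst: {-} | 3 pending]
  bind b := a
step 4: unify a ~ a  [subst: {b:=a} | 2 pending]
  -> identical, skip
step 5: unify (Int -> Int) ~ List a  [subst: {b:=a} | 1 pending]
  clash: (Int -> Int) vs List a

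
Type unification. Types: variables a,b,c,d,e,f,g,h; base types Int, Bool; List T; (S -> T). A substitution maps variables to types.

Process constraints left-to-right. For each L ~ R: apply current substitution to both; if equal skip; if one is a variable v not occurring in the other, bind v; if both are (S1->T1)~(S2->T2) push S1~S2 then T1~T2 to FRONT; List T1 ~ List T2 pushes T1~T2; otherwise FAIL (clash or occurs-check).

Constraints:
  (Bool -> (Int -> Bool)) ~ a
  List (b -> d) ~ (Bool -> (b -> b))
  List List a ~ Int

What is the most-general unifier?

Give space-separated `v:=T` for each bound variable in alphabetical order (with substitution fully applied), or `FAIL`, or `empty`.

step 1: unify (Bool -> (Int -> Bool)) ~ a  [subst: {-} | 2 pending]
  bind a := (Bool -> (Int -> Bool))
step 2: unify List (b -> d) ~ (Bool -> (b -> b))  [subst: {a:=(Bool -> (Int -> Bool))} | 1 pending]
  clash: List (b -> d) vs (Bool -> (b -> b))

Answer: FAIL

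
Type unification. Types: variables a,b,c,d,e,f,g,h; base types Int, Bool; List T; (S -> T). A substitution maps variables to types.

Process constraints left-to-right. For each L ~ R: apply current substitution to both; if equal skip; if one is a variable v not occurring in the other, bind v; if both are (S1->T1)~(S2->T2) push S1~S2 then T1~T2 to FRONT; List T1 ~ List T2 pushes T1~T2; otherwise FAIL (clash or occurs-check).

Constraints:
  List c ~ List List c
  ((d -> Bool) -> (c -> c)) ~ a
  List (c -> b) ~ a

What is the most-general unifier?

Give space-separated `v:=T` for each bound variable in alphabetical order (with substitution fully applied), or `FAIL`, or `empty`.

Answer: FAIL

Derivation:
step 1: unify List c ~ List List c  [subst: {-} | 2 pending]
  -> decompose List: push c~List c
step 2: unify c ~ List c  [subst: {-} | 2 pending]
  occurs-check fail: c in List c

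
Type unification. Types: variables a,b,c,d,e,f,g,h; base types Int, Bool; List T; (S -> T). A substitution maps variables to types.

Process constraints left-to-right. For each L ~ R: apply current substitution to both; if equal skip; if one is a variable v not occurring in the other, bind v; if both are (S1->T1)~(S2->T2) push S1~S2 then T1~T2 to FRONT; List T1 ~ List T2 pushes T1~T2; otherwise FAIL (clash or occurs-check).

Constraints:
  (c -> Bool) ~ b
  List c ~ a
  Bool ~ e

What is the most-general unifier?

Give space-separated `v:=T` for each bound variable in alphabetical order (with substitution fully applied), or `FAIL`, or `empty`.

step 1: unify (c -> Bool) ~ b  [subst: {-} | 2 pending]
  bind b := (c -> Bool)
step 2: unify List c ~ a  [subst: {b:=(c -> Bool)} | 1 pending]
  bind a := List c
step 3: unify Bool ~ e  [subst: {b:=(c -> Bool), a:=List c} | 0 pending]
  bind e := Bool

Answer: a:=List c b:=(c -> Bool) e:=Bool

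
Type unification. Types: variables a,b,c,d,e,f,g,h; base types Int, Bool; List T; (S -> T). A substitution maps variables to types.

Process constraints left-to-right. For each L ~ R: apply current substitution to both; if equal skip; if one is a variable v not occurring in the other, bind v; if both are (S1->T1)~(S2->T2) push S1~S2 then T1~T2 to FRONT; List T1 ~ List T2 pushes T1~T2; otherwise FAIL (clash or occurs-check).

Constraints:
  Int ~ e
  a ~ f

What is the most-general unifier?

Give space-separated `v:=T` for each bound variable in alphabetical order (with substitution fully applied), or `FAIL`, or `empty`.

step 1: unify Int ~ e  [subst: {-} | 1 pending]
  bind e := Int
step 2: unify a ~ f  [subst: {e:=Int} | 0 pending]
  bind a := f

Answer: a:=f e:=Int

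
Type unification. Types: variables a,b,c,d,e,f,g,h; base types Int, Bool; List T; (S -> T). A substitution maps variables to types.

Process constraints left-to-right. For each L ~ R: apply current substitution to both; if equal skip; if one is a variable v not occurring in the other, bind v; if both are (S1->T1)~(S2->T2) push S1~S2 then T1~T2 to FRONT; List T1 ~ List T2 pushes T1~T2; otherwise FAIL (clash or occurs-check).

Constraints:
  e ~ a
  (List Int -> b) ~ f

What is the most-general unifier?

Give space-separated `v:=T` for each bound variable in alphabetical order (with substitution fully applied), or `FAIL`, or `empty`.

step 1: unify e ~ a  [subst: {-} | 1 pending]
  bind e := a
step 2: unify (List Int -> b) ~ f  [subst: {e:=a} | 0 pending]
  bind f := (List Int -> b)

Answer: e:=a f:=(List Int -> b)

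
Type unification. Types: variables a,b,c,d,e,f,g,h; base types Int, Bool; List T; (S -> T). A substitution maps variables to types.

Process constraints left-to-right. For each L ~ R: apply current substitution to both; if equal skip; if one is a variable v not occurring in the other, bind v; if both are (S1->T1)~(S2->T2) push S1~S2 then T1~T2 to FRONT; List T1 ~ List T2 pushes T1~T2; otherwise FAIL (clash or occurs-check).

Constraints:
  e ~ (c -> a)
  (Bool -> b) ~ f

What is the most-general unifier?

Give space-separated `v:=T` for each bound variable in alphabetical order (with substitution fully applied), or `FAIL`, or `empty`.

Answer: e:=(c -> a) f:=(Bool -> b)

Derivation:
step 1: unify e ~ (c -> a)  [subst: {-} | 1 pending]
  bind e := (c -> a)
step 2: unify (Bool -> b) ~ f  [subst: {e:=(c -> a)} | 0 pending]
  bind f := (Bool -> b)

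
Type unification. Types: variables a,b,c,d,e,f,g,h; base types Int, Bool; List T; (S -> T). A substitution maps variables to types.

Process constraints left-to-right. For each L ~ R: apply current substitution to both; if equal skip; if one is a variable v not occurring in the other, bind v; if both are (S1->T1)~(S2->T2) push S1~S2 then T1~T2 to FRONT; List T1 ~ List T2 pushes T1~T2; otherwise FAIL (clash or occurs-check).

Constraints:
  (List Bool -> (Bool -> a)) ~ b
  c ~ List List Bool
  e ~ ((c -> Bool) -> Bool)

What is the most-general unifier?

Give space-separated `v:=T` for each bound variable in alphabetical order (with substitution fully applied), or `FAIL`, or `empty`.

Answer: b:=(List Bool -> (Bool -> a)) c:=List List Bool e:=((List List Bool -> Bool) -> Bool)

Derivation:
step 1: unify (List Bool -> (Bool -> a)) ~ b  [subst: {-} | 2 pending]
  bind b := (List Bool -> (Bool -> a))
step 2: unify c ~ List List Bool  [subst: {b:=(List Bool -> (Bool -> a))} | 1 pending]
  bind c := List List Bool
step 3: unify e ~ ((List List Bool -> Bool) -> Bool)  [subst: {b:=(List Bool -> (Bool -> a)), c:=List List Bool} | 0 pending]
  bind e := ((List List Bool -> Bool) -> Bool)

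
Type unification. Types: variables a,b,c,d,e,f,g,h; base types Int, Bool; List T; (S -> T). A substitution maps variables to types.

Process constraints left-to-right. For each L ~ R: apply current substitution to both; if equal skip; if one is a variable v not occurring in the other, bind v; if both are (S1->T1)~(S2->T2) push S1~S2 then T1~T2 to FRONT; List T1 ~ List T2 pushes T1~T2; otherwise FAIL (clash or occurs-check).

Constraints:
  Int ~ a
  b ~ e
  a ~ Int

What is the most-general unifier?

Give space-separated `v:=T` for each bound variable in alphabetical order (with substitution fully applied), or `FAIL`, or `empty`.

step 1: unify Int ~ a  [subst: {-} | 2 pending]
  bind a := Int
step 2: unify b ~ e  [subst: {a:=Int} | 1 pending]
  bind b := e
step 3: unify Int ~ Int  [subst: {a:=Int, b:=e} | 0 pending]
  -> identical, skip

Answer: a:=Int b:=e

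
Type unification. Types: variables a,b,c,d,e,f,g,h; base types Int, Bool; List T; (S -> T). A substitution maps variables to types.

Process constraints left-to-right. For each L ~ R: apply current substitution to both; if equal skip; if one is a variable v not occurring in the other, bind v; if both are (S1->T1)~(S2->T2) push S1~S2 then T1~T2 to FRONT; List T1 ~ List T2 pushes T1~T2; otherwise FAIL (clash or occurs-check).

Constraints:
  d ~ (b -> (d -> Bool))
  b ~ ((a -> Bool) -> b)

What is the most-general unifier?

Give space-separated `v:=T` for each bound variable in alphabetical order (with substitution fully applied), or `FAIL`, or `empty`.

step 1: unify d ~ (b -> (d -> Bool))  [subst: {-} | 1 pending]
  occurs-check fail: d in (b -> (d -> Bool))

Answer: FAIL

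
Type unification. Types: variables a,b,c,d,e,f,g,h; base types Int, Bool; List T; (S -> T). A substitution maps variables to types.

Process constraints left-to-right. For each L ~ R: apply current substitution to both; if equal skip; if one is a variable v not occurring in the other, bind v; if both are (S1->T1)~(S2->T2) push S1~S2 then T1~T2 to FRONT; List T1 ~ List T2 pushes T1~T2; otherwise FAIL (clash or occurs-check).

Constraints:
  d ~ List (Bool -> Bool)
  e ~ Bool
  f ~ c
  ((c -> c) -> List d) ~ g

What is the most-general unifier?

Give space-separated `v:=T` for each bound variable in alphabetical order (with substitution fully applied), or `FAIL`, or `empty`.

Answer: d:=List (Bool -> Bool) e:=Bool f:=c g:=((c -> c) -> List List (Bool -> Bool))

Derivation:
step 1: unify d ~ List (Bool -> Bool)  [subst: {-} | 3 pending]
  bind d := List (Bool -> Bool)
step 2: unify e ~ Bool  [subst: {d:=List (Bool -> Bool)} | 2 pending]
  bind e := Bool
step 3: unify f ~ c  [subst: {d:=List (Bool -> Bool), e:=Bool} | 1 pending]
  bind f := c
step 4: unify ((c -> c) -> List List (Bool -> Bool)) ~ g  [subst: {d:=List (Bool -> Bool), e:=Bool, f:=c} | 0 pending]
  bind g := ((c -> c) -> List List (Bool -> Bool))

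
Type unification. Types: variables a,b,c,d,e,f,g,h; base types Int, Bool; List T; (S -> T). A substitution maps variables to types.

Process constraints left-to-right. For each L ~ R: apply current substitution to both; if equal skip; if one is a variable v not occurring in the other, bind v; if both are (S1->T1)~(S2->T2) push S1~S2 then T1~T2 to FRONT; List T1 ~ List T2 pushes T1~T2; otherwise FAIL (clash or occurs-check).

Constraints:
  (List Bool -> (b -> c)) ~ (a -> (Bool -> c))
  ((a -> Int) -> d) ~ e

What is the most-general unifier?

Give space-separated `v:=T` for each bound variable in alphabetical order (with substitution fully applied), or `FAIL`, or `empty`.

Answer: a:=List Bool b:=Bool e:=((List Bool -> Int) -> d)

Derivation:
step 1: unify (List Bool -> (b -> c)) ~ (a -> (Bool -> c))  [subst: {-} | 1 pending]
  -> decompose arrow: push List Bool~a, (b -> c)~(Bool -> c)
step 2: unify List Bool ~ a  [subst: {-} | 2 pending]
  bind a := List Bool
step 3: unify (b -> c) ~ (Bool -> c)  [subst: {a:=List Bool} | 1 pending]
  -> decompose arrow: push b~Bool, c~c
step 4: unify b ~ Bool  [subst: {a:=List Bool} | 2 pending]
  bind b := Bool
step 5: unify c ~ c  [subst: {a:=List Bool, b:=Bool} | 1 pending]
  -> identical, skip
step 6: unify ((List Bool -> Int) -> d) ~ e  [subst: {a:=List Bool, b:=Bool} | 0 pending]
  bind e := ((List Bool -> Int) -> d)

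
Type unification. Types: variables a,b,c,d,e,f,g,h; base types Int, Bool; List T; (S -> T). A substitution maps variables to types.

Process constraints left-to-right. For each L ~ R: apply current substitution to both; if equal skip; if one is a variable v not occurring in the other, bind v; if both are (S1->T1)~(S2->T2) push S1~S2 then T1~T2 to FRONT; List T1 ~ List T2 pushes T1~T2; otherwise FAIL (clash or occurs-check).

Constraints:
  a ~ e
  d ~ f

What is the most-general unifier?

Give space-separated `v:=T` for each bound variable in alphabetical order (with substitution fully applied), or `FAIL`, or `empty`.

Answer: a:=e d:=f

Derivation:
step 1: unify a ~ e  [subst: {-} | 1 pending]
  bind a := e
step 2: unify d ~ f  [subst: {a:=e} | 0 pending]
  bind d := f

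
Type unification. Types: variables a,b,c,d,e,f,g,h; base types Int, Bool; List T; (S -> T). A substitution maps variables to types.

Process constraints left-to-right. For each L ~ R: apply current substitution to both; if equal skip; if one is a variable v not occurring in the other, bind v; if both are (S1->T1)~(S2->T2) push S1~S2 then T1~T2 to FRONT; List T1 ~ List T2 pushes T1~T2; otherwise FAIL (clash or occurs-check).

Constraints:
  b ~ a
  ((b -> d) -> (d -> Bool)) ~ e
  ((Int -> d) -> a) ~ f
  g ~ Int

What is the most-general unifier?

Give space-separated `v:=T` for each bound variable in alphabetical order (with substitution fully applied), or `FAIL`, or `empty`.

step 1: unify b ~ a  [subst: {-} | 3 pending]
  bind b := a
step 2: unify ((a -> d) -> (d -> Bool)) ~ e  [subst: {b:=a} | 2 pending]
  bind e := ((a -> d) -> (d -> Bool))
step 3: unify ((Int -> d) -> a) ~ f  [subst: {b:=a, e:=((a -> d) -> (d -> Bool))} | 1 pending]
  bind f := ((Int -> d) -> a)
step 4: unify g ~ Int  [subst: {b:=a, e:=((a -> d) -> (d -> Bool)), f:=((Int -> d) -> a)} | 0 pending]
  bind g := Int

Answer: b:=a e:=((a -> d) -> (d -> Bool)) f:=((Int -> d) -> a) g:=Int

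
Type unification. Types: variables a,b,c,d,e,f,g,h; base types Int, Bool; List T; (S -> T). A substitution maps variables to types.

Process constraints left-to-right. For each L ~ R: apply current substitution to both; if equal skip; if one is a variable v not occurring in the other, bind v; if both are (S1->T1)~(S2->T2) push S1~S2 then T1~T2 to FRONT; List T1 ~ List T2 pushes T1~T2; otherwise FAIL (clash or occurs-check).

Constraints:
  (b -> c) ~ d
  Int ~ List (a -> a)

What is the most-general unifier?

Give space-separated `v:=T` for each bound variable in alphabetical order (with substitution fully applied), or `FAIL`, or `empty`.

step 1: unify (b -> c) ~ d  [subst: {-} | 1 pending]
  bind d := (b -> c)
step 2: unify Int ~ List (a -> a)  [subst: {d:=(b -> c)} | 0 pending]
  clash: Int vs List (a -> a)

Answer: FAIL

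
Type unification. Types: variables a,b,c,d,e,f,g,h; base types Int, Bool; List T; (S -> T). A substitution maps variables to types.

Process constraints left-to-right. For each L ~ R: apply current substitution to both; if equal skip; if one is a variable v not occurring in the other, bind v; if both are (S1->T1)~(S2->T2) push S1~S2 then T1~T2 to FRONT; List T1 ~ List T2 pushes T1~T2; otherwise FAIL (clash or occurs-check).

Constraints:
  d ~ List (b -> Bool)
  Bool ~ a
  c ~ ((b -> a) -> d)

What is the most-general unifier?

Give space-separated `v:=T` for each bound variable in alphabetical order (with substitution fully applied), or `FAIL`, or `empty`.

Answer: a:=Bool c:=((b -> Bool) -> List (b -> Bool)) d:=List (b -> Bool)

Derivation:
step 1: unify d ~ List (b -> Bool)  [subst: {-} | 2 pending]
  bind d := List (b -> Bool)
step 2: unify Bool ~ a  [subst: {d:=List (b -> Bool)} | 1 pending]
  bind a := Bool
step 3: unify c ~ ((b -> Bool) -> List (b -> Bool))  [subst: {d:=List (b -> Bool), a:=Bool} | 0 pending]
  bind c := ((b -> Bool) -> List (b -> Bool))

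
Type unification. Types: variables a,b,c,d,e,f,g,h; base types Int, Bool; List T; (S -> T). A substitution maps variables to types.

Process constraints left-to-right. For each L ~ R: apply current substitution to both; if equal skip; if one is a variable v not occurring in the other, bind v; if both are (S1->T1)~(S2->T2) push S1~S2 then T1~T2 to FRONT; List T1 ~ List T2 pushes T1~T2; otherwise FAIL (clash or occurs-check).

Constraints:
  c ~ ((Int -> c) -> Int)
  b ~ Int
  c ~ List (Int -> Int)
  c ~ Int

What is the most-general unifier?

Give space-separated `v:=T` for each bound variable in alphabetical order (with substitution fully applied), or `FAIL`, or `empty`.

step 1: unify c ~ ((Int -> c) -> Int)  [subst: {-} | 3 pending]
  occurs-check fail: c in ((Int -> c) -> Int)

Answer: FAIL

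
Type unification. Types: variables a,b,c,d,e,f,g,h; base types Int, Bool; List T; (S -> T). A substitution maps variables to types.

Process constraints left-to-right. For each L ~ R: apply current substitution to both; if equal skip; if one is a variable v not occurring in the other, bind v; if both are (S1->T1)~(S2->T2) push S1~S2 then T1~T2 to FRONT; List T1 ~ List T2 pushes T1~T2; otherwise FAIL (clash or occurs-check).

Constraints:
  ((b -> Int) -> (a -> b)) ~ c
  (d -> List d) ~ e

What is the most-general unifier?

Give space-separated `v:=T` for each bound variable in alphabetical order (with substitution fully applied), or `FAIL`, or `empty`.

step 1: unify ((b -> Int) -> (a -> b)) ~ c  [subst: {-} | 1 pending]
  bind c := ((b -> Int) -> (a -> b))
step 2: unify (d -> List d) ~ e  [subst: {c:=((b -> Int) -> (a -> b))} | 0 pending]
  bind e := (d -> List d)

Answer: c:=((b -> Int) -> (a -> b)) e:=(d -> List d)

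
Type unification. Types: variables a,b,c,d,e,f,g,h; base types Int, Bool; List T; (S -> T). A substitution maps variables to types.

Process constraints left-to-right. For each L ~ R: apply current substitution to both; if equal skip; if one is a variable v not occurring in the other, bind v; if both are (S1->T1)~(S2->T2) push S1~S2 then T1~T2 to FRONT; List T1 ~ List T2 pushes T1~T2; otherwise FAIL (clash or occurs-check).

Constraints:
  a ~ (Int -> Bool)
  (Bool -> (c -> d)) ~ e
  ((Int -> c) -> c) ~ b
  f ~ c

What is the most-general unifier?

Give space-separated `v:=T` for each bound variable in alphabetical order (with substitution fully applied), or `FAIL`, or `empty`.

Answer: a:=(Int -> Bool) b:=((Int -> c) -> c) e:=(Bool -> (c -> d)) f:=c

Derivation:
step 1: unify a ~ (Int -> Bool)  [subst: {-} | 3 pending]
  bind a := (Int -> Bool)
step 2: unify (Bool -> (c -> d)) ~ e  [subst: {a:=(Int -> Bool)} | 2 pending]
  bind e := (Bool -> (c -> d))
step 3: unify ((Int -> c) -> c) ~ b  [subst: {a:=(Int -> Bool), e:=(Bool -> (c -> d))} | 1 pending]
  bind b := ((Int -> c) -> c)
step 4: unify f ~ c  [subst: {a:=(Int -> Bool), e:=(Bool -> (c -> d)), b:=((Int -> c) -> c)} | 0 pending]
  bind f := c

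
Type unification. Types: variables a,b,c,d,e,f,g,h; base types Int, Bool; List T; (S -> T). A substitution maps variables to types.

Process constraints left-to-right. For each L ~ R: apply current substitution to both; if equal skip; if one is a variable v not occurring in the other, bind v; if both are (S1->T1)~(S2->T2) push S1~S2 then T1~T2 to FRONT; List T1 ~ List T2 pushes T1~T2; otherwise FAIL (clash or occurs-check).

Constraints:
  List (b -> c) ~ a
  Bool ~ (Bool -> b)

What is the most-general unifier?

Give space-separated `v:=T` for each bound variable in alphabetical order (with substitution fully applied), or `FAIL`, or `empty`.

step 1: unify List (b -> c) ~ a  [subst: {-} | 1 pending]
  bind a := List (b -> c)
step 2: unify Bool ~ (Bool -> b)  [subst: {a:=List (b -> c)} | 0 pending]
  clash: Bool vs (Bool -> b)

Answer: FAIL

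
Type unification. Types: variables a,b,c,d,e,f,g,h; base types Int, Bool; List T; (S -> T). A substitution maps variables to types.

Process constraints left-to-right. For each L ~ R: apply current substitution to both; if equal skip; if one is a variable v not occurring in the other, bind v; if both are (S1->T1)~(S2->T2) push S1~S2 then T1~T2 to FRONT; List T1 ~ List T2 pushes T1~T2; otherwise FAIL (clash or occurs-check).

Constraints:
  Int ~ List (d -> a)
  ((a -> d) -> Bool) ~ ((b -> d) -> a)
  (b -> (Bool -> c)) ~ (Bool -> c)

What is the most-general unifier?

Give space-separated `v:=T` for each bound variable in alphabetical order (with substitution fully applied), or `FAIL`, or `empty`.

step 1: unify Int ~ List (d -> a)  [subst: {-} | 2 pending]
  clash: Int vs List (d -> a)

Answer: FAIL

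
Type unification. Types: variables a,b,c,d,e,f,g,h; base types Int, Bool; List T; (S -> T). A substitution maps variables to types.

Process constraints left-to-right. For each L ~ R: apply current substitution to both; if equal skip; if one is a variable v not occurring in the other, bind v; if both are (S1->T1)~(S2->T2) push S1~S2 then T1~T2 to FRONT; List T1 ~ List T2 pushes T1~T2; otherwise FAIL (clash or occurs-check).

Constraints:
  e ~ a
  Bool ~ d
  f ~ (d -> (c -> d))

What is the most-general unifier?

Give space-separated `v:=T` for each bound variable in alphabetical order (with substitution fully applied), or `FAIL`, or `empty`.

Answer: d:=Bool e:=a f:=(Bool -> (c -> Bool))

Derivation:
step 1: unify e ~ a  [subst: {-} | 2 pending]
  bind e := a
step 2: unify Bool ~ d  [subst: {e:=a} | 1 pending]
  bind d := Bool
step 3: unify f ~ (Bool -> (c -> Bool))  [subst: {e:=a, d:=Bool} | 0 pending]
  bind f := (Bool -> (c -> Bool))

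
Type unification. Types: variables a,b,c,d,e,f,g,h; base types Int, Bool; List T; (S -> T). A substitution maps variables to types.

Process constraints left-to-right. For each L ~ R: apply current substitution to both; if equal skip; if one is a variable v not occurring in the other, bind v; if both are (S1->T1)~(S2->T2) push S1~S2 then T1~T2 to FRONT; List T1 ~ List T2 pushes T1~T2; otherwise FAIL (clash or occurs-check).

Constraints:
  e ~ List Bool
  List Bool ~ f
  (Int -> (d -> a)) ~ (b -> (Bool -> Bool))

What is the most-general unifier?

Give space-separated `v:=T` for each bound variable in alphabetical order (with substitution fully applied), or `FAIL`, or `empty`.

Answer: a:=Bool b:=Int d:=Bool e:=List Bool f:=List Bool

Derivation:
step 1: unify e ~ List Bool  [subst: {-} | 2 pending]
  bind e := List Bool
step 2: unify List Bool ~ f  [subst: {e:=List Bool} | 1 pending]
  bind f := List Bool
step 3: unify (Int -> (d -> a)) ~ (b -> (Bool -> Bool))  [subst: {e:=List Bool, f:=List Bool} | 0 pending]
  -> decompose arrow: push Int~b, (d -> a)~(Bool -> Bool)
step 4: unify Int ~ b  [subst: {e:=List Bool, f:=List Bool} | 1 pending]
  bind b := Int
step 5: unify (d -> a) ~ (Bool -> Bool)  [subst: {e:=List Bool, f:=List Bool, b:=Int} | 0 pending]
  -> decompose arrow: push d~Bool, a~Bool
step 6: unify d ~ Bool  [subst: {e:=List Bool, f:=List Bool, b:=Int} | 1 pending]
  bind d := Bool
step 7: unify a ~ Bool  [subst: {e:=List Bool, f:=List Bool, b:=Int, d:=Bool} | 0 pending]
  bind a := Bool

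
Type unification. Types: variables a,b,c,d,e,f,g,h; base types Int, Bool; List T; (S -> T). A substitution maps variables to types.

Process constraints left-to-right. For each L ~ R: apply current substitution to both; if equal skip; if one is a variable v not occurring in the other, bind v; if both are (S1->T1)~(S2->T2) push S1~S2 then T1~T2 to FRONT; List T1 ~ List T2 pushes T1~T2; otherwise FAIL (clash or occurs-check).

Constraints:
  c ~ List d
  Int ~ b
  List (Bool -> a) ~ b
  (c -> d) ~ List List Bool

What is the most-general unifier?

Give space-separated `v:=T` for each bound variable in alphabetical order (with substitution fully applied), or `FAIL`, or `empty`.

Answer: FAIL

Derivation:
step 1: unify c ~ List d  [subst: {-} | 3 pending]
  bind c := List d
step 2: unify Int ~ b  [subst: {c:=List d} | 2 pending]
  bind b := Int
step 3: unify List (Bool -> a) ~ Int  [subst: {c:=List d, b:=Int} | 1 pending]
  clash: List (Bool -> a) vs Int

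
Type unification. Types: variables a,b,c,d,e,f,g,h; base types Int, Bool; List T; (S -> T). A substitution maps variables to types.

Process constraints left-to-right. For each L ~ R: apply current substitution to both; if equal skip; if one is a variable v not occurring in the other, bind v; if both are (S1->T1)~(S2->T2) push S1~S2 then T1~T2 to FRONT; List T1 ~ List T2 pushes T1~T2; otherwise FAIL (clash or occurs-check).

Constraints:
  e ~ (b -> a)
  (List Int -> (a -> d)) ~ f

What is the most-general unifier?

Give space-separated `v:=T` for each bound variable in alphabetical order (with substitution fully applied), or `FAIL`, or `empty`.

Answer: e:=(b -> a) f:=(List Int -> (a -> d))

Derivation:
step 1: unify e ~ (b -> a)  [subst: {-} | 1 pending]
  bind e := (b -> a)
step 2: unify (List Int -> (a -> d)) ~ f  [subst: {e:=(b -> a)} | 0 pending]
  bind f := (List Int -> (a -> d))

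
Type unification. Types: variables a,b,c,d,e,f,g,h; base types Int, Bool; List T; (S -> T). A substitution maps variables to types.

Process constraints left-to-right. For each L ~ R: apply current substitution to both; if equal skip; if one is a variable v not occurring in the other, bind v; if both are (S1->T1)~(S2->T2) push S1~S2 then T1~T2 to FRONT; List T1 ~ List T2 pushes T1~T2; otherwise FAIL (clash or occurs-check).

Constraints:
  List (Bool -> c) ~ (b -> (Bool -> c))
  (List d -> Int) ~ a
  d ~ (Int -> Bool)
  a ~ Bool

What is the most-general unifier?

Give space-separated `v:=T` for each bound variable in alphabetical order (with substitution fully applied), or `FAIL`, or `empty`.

Answer: FAIL

Derivation:
step 1: unify List (Bool -> c) ~ (b -> (Bool -> c))  [subst: {-} | 3 pending]
  clash: List (Bool -> c) vs (b -> (Bool -> c))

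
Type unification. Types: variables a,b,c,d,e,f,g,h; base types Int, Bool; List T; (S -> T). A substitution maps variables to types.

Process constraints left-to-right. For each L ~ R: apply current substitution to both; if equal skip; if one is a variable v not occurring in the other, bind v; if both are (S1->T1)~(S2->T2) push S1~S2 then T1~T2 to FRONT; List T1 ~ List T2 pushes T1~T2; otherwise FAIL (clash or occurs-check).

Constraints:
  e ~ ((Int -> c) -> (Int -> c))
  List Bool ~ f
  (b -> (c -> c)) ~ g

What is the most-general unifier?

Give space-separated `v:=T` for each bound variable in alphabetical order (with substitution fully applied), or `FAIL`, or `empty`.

step 1: unify e ~ ((Int -> c) -> (Int -> c))  [subst: {-} | 2 pending]
  bind e := ((Int -> c) -> (Int -> c))
step 2: unify List Bool ~ f  [subst: {e:=((Int -> c) -> (Int -> c))} | 1 pending]
  bind f := List Bool
step 3: unify (b -> (c -> c)) ~ g  [subst: {e:=((Int -> c) -> (Int -> c)), f:=List Bool} | 0 pending]
  bind g := (b -> (c -> c))

Answer: e:=((Int -> c) -> (Int -> c)) f:=List Bool g:=(b -> (c -> c))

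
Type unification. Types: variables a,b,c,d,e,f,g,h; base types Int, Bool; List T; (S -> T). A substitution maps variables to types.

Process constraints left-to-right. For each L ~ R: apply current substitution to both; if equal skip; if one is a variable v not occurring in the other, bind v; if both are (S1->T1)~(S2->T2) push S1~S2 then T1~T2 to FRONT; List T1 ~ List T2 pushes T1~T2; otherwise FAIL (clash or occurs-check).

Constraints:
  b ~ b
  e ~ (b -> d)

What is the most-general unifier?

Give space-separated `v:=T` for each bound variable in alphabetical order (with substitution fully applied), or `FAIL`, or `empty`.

Answer: e:=(b -> d)

Derivation:
step 1: unify b ~ b  [subst: {-} | 1 pending]
  -> identical, skip
step 2: unify e ~ (b -> d)  [subst: {-} | 0 pending]
  bind e := (b -> d)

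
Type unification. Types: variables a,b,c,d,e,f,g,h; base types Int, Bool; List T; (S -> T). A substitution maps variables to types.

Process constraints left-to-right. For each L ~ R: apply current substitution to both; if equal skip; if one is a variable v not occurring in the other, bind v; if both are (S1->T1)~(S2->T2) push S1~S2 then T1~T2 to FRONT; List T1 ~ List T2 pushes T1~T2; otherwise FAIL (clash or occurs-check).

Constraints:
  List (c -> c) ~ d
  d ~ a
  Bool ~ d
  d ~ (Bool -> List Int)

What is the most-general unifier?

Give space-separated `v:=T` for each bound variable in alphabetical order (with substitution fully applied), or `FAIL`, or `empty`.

step 1: unify List (c -> c) ~ d  [subst: {-} | 3 pending]
  bind d := List (c -> c)
step 2: unify List (c -> c) ~ a  [subst: {d:=List (c -> c)} | 2 pending]
  bind a := List (c -> c)
step 3: unify Bool ~ List (c -> c)  [subst: {d:=List (c -> c), a:=List (c -> c)} | 1 pending]
  clash: Bool vs List (c -> c)

Answer: FAIL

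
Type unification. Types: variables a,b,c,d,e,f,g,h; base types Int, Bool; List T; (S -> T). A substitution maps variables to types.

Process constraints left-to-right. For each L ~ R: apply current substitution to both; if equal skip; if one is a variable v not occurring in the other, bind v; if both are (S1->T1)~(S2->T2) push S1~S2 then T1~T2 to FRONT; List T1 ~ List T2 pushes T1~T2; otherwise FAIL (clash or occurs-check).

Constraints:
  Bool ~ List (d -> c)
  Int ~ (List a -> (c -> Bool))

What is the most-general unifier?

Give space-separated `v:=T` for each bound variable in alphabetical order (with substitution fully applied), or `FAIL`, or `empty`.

Answer: FAIL

Derivation:
step 1: unify Bool ~ List (d -> c)  [subst: {-} | 1 pending]
  clash: Bool vs List (d -> c)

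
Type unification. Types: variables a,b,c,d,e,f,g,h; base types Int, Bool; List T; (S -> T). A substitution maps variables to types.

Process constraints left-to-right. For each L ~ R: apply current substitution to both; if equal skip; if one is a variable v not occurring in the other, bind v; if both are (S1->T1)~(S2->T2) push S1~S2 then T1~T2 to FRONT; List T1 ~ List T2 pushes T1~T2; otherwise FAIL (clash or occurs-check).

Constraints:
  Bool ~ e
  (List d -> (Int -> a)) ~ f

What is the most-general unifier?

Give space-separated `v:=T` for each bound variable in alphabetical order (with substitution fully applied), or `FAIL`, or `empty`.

Answer: e:=Bool f:=(List d -> (Int -> a))

Derivation:
step 1: unify Bool ~ e  [subst: {-} | 1 pending]
  bind e := Bool
step 2: unify (List d -> (Int -> a)) ~ f  [subst: {e:=Bool} | 0 pending]
  bind f := (List d -> (Int -> a))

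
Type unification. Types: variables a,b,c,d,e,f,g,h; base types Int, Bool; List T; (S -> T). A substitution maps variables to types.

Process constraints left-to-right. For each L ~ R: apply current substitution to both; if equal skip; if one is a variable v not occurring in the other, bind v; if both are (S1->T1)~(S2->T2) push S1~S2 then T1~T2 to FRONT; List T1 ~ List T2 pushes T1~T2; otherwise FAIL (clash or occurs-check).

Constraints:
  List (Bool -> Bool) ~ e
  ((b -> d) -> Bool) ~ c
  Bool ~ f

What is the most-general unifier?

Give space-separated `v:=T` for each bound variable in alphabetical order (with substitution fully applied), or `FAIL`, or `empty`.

Answer: c:=((b -> d) -> Bool) e:=List (Bool -> Bool) f:=Bool

Derivation:
step 1: unify List (Bool -> Bool) ~ e  [subst: {-} | 2 pending]
  bind e := List (Bool -> Bool)
step 2: unify ((b -> d) -> Bool) ~ c  [subst: {e:=List (Bool -> Bool)} | 1 pending]
  bind c := ((b -> d) -> Bool)
step 3: unify Bool ~ f  [subst: {e:=List (Bool -> Bool), c:=((b -> d) -> Bool)} | 0 pending]
  bind f := Bool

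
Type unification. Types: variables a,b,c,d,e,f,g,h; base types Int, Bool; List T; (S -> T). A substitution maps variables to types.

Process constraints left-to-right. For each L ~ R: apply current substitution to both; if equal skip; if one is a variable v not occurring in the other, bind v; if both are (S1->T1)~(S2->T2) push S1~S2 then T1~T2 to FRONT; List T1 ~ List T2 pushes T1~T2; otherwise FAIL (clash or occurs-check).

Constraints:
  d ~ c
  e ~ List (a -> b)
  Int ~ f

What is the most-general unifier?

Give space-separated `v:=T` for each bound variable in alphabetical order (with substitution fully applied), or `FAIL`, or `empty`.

Answer: d:=c e:=List (a -> b) f:=Int

Derivation:
step 1: unify d ~ c  [subst: {-} | 2 pending]
  bind d := c
step 2: unify e ~ List (a -> b)  [subst: {d:=c} | 1 pending]
  bind e := List (a -> b)
step 3: unify Int ~ f  [subst: {d:=c, e:=List (a -> b)} | 0 pending]
  bind f := Int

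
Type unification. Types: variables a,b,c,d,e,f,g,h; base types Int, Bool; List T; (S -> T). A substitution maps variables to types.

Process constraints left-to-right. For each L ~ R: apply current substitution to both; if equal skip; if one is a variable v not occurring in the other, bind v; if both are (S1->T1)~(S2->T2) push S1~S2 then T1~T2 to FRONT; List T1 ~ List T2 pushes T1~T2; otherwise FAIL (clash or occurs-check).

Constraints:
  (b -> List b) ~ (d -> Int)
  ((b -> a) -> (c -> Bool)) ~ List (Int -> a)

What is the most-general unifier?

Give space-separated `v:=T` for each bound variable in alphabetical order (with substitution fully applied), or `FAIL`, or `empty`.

Answer: FAIL

Derivation:
step 1: unify (b -> List b) ~ (d -> Int)  [subst: {-} | 1 pending]
  -> decompose arrow: push b~d, List b~Int
step 2: unify b ~ d  [subst: {-} | 2 pending]
  bind b := d
step 3: unify List d ~ Int  [subst: {b:=d} | 1 pending]
  clash: List d vs Int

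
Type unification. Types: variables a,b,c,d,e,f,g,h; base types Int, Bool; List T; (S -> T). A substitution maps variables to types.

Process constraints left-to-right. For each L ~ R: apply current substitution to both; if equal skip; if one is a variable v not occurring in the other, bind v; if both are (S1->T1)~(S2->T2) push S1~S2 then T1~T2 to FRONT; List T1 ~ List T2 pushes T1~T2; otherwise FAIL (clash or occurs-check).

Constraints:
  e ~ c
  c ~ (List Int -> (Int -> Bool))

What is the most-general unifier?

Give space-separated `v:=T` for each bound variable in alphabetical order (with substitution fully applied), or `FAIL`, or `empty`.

Answer: c:=(List Int -> (Int -> Bool)) e:=(List Int -> (Int -> Bool))

Derivation:
step 1: unify e ~ c  [subst: {-} | 1 pending]
  bind e := c
step 2: unify c ~ (List Int -> (Int -> Bool))  [subst: {e:=c} | 0 pending]
  bind c := (List Int -> (Int -> Bool))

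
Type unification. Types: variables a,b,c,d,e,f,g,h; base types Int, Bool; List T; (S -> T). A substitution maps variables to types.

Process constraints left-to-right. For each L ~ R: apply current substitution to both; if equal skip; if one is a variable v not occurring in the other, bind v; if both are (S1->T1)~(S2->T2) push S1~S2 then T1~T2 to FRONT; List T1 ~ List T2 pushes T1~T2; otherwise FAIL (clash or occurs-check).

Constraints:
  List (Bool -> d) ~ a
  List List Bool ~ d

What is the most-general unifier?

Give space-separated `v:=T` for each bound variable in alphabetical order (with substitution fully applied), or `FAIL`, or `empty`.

Answer: a:=List (Bool -> List List Bool) d:=List List Bool

Derivation:
step 1: unify List (Bool -> d) ~ a  [subst: {-} | 1 pending]
  bind a := List (Bool -> d)
step 2: unify List List Bool ~ d  [subst: {a:=List (Bool -> d)} | 0 pending]
  bind d := List List Bool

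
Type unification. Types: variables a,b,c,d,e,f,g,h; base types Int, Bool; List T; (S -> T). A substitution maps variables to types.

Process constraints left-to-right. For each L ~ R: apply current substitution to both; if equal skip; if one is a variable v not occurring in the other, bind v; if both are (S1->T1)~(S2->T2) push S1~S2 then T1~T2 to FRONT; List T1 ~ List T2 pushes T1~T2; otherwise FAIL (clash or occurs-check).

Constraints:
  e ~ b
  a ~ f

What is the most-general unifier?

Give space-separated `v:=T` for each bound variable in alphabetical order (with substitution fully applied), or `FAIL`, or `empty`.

Answer: a:=f e:=b

Derivation:
step 1: unify e ~ b  [subst: {-} | 1 pending]
  bind e := b
step 2: unify a ~ f  [subst: {e:=b} | 0 pending]
  bind a := f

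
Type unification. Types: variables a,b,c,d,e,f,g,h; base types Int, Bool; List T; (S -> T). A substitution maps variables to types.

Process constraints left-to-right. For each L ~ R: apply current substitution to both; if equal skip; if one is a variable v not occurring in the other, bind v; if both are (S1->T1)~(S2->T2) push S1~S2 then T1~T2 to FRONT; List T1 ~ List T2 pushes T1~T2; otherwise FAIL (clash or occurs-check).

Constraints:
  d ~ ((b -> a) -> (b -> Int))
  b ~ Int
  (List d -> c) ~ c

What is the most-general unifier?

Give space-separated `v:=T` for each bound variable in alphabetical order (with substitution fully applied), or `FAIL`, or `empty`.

Answer: FAIL

Derivation:
step 1: unify d ~ ((b -> a) -> (b -> Int))  [subst: {-} | 2 pending]
  bind d := ((b -> a) -> (b -> Int))
step 2: unify b ~ Int  [subst: {d:=((b -> a) -> (b -> Int))} | 1 pending]
  bind b := Int
step 3: unify (List ((Int -> a) -> (Int -> Int)) -> c) ~ c  [subst: {d:=((b -> a) -> (b -> Int)), b:=Int} | 0 pending]
  occurs-check fail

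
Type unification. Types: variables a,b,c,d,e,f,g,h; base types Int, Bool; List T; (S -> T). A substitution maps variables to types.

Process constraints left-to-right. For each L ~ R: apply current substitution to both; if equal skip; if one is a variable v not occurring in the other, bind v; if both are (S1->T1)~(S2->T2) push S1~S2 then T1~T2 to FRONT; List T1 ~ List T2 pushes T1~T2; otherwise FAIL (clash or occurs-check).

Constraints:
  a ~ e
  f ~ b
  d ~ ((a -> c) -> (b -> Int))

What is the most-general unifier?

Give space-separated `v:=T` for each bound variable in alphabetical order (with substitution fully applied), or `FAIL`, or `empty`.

step 1: unify a ~ e  [subst: {-} | 2 pending]
  bind a := e
step 2: unify f ~ b  [subst: {a:=e} | 1 pending]
  bind f := b
step 3: unify d ~ ((e -> c) -> (b -> Int))  [subst: {a:=e, f:=b} | 0 pending]
  bind d := ((e -> c) -> (b -> Int))

Answer: a:=e d:=((e -> c) -> (b -> Int)) f:=b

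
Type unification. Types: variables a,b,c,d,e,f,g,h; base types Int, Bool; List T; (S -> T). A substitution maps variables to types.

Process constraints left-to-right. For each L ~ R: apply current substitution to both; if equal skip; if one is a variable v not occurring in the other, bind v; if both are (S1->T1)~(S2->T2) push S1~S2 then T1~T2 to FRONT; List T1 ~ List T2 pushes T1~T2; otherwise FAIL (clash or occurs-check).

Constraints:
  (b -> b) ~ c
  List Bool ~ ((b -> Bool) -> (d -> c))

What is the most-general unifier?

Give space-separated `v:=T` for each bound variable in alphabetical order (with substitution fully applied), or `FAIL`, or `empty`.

Answer: FAIL

Derivation:
step 1: unify (b -> b) ~ c  [subst: {-} | 1 pending]
  bind c := (b -> b)
step 2: unify List Bool ~ ((b -> Bool) -> (d -> (b -> b)))  [subst: {c:=(b -> b)} | 0 pending]
  clash: List Bool vs ((b -> Bool) -> (d -> (b -> b)))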